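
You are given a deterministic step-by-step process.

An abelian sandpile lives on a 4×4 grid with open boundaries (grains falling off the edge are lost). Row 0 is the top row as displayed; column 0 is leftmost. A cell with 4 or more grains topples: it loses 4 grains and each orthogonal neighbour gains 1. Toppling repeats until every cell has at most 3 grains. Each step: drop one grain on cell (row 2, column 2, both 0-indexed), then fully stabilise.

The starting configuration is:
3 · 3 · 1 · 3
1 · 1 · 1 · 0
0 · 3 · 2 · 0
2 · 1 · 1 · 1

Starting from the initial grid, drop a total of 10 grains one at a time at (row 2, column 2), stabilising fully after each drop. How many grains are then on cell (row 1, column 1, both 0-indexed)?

t=0: 3 · 3 · 1 · 3
1 · 1 · 1 · 0
0 · 3 · 2 · 0
2 · 1 · 1 · 1
t=1: 3 · 3 · 1 · 3
1 · 1 · 1 · 0
0 · 3 · 3 · 0
2 · 1 · 1 · 1
t=2: 3 · 3 · 1 · 3
1 · 2 · 2 · 0
1 · 0 · 1 · 1
2 · 2 · 2 · 1
t=3: 3 · 3 · 1 · 3
1 · 2 · 2 · 0
1 · 0 · 2 · 1
2 · 2 · 2 · 1
t=4: 3 · 3 · 1 · 3
1 · 2 · 2 · 0
1 · 0 · 3 · 1
2 · 2 · 2 · 1
t=5: 3 · 3 · 1 · 3
1 · 2 · 3 · 0
1 · 1 · 0 · 2
2 · 2 · 3 · 1
t=6: 3 · 3 · 1 · 3
1 · 2 · 3 · 0
1 · 1 · 1 · 2
2 · 2 · 3 · 1
t=7: 3 · 3 · 1 · 3
1 · 2 · 3 · 0
1 · 1 · 2 · 2
2 · 2 · 3 · 1
t=8: 3 · 3 · 1 · 3
1 · 2 · 3 · 0
1 · 1 · 3 · 2
2 · 2 · 3 · 1
t=9: 3 · 3 · 2 · 3
1 · 3 · 0 · 1
1 · 2 · 2 · 3
2 · 3 · 0 · 2
t=10: 3 · 3 · 2 · 3
1 · 3 · 0 · 1
1 · 2 · 3 · 3
2 · 3 · 0 · 2

3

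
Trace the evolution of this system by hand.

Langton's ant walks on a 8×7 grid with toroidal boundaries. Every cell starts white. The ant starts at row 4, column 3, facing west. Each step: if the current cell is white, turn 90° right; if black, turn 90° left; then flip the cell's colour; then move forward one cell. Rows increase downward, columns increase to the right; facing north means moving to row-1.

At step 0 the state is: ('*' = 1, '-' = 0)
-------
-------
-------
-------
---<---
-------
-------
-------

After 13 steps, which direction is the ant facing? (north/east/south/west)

north

t=0: -------
-------
-------
-------
---<---
-------
-------
-------
t=1: -------
-------
-------
---^---
---*---
-------
-------
-------
t=2: -------
-------
-------
---*>--
---*---
-------
-------
-------
t=3: -------
-------
-------
---**--
---*v--
-------
-------
-------
t=4: -------
-------
-------
---**--
---<*--
-------
-------
-------
t=5: -------
-------
-------
---**--
----*--
---v---
-------
-------
t=6: -------
-------
-------
---**--
----*--
--<*---
-------
-------
t=7: -------
-------
-------
---**--
--^-*--
--**---
-------
-------
t=8: -------
-------
-------
---**--
--*>*--
--**---
-------
-------
t=9: -------
-------
-------
---**--
--***--
--*v---
-------
-------
t=10: -------
-------
-------
---**--
--***--
--*->--
-------
-------
t=11: -------
-------
-------
---**--
--***--
--*-*--
----v--
-------
t=12: -------
-------
-------
---**--
--***--
--*-*--
---<*--
-------
t=13: -------
-------
-------
---**--
--***--
--*^*--
---**--
-------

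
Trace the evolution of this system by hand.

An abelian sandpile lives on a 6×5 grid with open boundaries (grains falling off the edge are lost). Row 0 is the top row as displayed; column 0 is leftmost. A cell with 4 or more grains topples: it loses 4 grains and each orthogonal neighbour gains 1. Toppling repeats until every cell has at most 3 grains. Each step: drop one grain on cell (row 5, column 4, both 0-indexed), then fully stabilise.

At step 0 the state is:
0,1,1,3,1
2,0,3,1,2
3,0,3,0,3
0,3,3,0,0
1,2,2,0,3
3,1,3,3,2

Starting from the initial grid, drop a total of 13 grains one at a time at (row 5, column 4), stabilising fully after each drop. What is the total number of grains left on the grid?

step 0: 0,1,1,3,1
2,0,3,1,2
3,0,3,0,3
0,3,3,0,0
1,2,2,0,3
3,1,3,3,2
step 1: 0,1,1,3,1
2,0,3,1,2
3,0,3,0,3
0,3,3,0,0
1,2,2,0,3
3,1,3,3,3
step 2: 0,1,1,3,1
2,0,3,1,2
3,0,3,0,3
0,3,3,0,1
1,2,3,2,0
3,2,0,1,2
step 3: 0,1,1,3,1
2,0,3,1,2
3,0,3,0,3
0,3,3,0,1
1,2,3,2,0
3,2,0,1,3
step 4: 0,1,1,3,1
2,0,3,1,2
3,0,3,0,3
0,3,3,0,1
1,2,3,2,1
3,2,0,2,0
step 5: 0,1,1,3,1
2,0,3,1,2
3,0,3,0,3
0,3,3,0,1
1,2,3,2,1
3,2,0,2,1
step 6: 0,1,1,3,1
2,0,3,1,2
3,0,3,0,3
0,3,3,0,1
1,2,3,2,1
3,2,0,2,2
step 7: 0,1,1,3,1
2,0,3,1,2
3,0,3,0,3
0,3,3,0,1
1,2,3,2,1
3,2,0,2,3
step 8: 0,1,1,3,1
2,0,3,1,2
3,0,3,0,3
0,3,3,0,1
1,2,3,2,2
3,2,0,3,0
step 9: 0,1,1,3,1
2,0,3,1,2
3,0,3,0,3
0,3,3,0,1
1,2,3,2,2
3,2,0,3,1
step 10: 0,1,1,3,1
2,0,3,1,2
3,0,3,0,3
0,3,3,0,1
1,2,3,2,2
3,2,0,3,2
step 11: 0,1,1,3,1
2,0,3,1,2
3,0,3,0,3
0,3,3,0,1
1,2,3,2,2
3,2,0,3,3
step 12: 0,1,1,3,1
2,0,3,1,2
3,0,3,0,3
0,3,3,0,1
1,2,3,3,3
3,2,1,0,1
step 13: 0,1,1,3,1
2,0,3,1,2
3,0,3,0,3
0,3,3,0,1
1,2,3,3,3
3,2,1,0,2

50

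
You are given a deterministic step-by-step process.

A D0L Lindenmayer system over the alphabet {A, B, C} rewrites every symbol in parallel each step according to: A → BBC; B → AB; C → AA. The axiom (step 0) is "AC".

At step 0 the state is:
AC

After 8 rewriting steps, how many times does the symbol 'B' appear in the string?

k=0  AC
k=1  BBCAA
k=2  ABABAABBCBBC
k=3  BBCABBBCABBBCBBCABABAAABABAA
k=4  ABABAABBCABABABAABBCABABABAAABABAABBCABBBCABBBCBBCBBCABBBCABBBCBBC
k=5  BBCABBBCABBBCBBCABABAABBCABBBCABBBCABBBCBBCABABAABBCABBBCA…BABABAABBCABABABAAABABAAABABAABBCABABABAABBCABABABAAABABAA  (len 154)
k=6  ABABAABBCABABABAABBCABABABAAABABAABBCABBBCABBBCBBCABABAABB…BCABBBCABBBCBBCABABAABBCABBBCABBBCABBBCBBCBBCABBBCABBBCBBC  (len 362)
k=7  BBCABBBCABBBCBBCABABAABBCABBBCABBBCABBBCBBCABABAABBCABBBCA…BABABAABBCABABABAAABABAAABABAABBCABABABAABBCABABABAAABABAA  (len 846)
k=8  ABABAABBCABABABAABBCABABABAAABABAABBCABBBCABBBCBBCABABAABB…BCABBBCABBBCBBCABABAABBCABBBCABBBCABBBCBBCBBCABBBCABBBCBBC  (len 1986)

1018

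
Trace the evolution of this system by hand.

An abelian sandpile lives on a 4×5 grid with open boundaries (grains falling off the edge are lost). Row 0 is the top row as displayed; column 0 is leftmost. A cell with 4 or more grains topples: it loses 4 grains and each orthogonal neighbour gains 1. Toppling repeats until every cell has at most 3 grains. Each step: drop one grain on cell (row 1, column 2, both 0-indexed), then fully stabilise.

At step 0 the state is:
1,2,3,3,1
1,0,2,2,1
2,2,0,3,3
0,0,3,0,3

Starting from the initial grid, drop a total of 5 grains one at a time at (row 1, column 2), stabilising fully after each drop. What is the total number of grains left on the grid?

0) 1,2,3,3,1
1,0,2,2,1
2,2,0,3,3
0,0,3,0,3
1) 1,2,3,3,1
1,0,3,2,1
2,2,0,3,3
0,0,3,0,3
2) 1,3,1,1,2
1,1,2,1,3
2,2,2,1,1
0,0,3,2,0
3) 1,3,1,1,2
1,1,3,1,3
2,2,2,1,1
0,0,3,2,0
4) 1,3,2,1,2
1,2,0,2,3
2,2,3,1,1
0,0,3,2,0
5) 1,3,2,1,2
1,2,1,2,3
2,2,3,1,1
0,0,3,2,0

32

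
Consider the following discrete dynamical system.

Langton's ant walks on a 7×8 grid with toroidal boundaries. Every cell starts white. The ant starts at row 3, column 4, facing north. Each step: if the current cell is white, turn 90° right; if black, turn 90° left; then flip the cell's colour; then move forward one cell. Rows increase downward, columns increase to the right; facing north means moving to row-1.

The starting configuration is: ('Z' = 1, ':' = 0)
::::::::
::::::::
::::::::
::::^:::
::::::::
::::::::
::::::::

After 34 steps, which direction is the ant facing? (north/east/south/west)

step 0: ::::::::
::::::::
::::::::
::::^:::
::::::::
::::::::
::::::::
step 1: ::::::::
::::::::
::::::::
::::Z>::
::::::::
::::::::
::::::::
step 2: ::::::::
::::::::
::::::::
::::ZZ::
:::::v::
::::::::
::::::::
step 3: ::::::::
::::::::
::::::::
::::ZZ::
::::<Z::
::::::::
::::::::
step 4: ::::::::
::::::::
::::::::
::::^Z::
::::ZZ::
::::::::
::::::::
step 5: ::::::::
::::::::
::::::::
:::<:Z::
::::ZZ::
::::::::
::::::::
step 6: ::::::::
::::::::
:::^::::
:::Z:Z::
::::ZZ::
::::::::
::::::::
step 7: ::::::::
::::::::
:::Z>:::
:::Z:Z::
::::ZZ::
::::::::
::::::::
step 8: ::::::::
::::::::
:::ZZ:::
:::ZvZ::
::::ZZ::
::::::::
::::::::
step 9: ::::::::
::::::::
:::ZZ:::
:::<ZZ::
::::ZZ::
::::::::
::::::::
step 10: ::::::::
::::::::
:::ZZ:::
::::ZZ::
:::vZZ::
::::::::
::::::::
step 11: ::::::::
::::::::
:::ZZ:::
::::ZZ::
::<ZZZ::
::::::::
::::::::
step 12: ::::::::
::::::::
:::ZZ:::
::^:ZZ::
::ZZZZ::
::::::::
::::::::
step 13: ::::::::
::::::::
:::ZZ:::
::Z>ZZ::
::ZZZZ::
::::::::
::::::::
step 14: ::::::::
::::::::
:::ZZ:::
::ZZZZ::
::ZvZZ::
::::::::
::::::::
step 15: ::::::::
::::::::
:::ZZ:::
::ZZZZ::
::Z:>Z::
::::::::
::::::::
step 16: ::::::::
::::::::
:::ZZ:::
::ZZ^Z::
::Z::Z::
::::::::
::::::::
step 17: ::::::::
::::::::
:::ZZ:::
::Z<:Z::
::Z::Z::
::::::::
::::::::
step 18: ::::::::
::::::::
:::ZZ:::
::Z::Z::
::Zv:Z::
::::::::
::::::::
step 19: ::::::::
::::::::
:::ZZ:::
::Z::Z::
::<Z:Z::
::::::::
::::::::
step 20: ::::::::
::::::::
:::ZZ:::
::Z::Z::
:::Z:Z::
::v:::::
::::::::
step 21: ::::::::
::::::::
:::ZZ:::
::Z::Z::
:::Z:Z::
:<Z:::::
::::::::
step 22: ::::::::
::::::::
:::ZZ:::
::Z::Z::
:^:Z:Z::
:ZZ:::::
::::::::
step 23: ::::::::
::::::::
:::ZZ:::
::Z::Z::
:Z>Z:Z::
:ZZ:::::
::::::::
step 24: ::::::::
::::::::
:::ZZ:::
::Z::Z::
:ZZZ:Z::
:Zv:::::
::::::::
step 25: ::::::::
::::::::
:::ZZ:::
::Z::Z::
:ZZZ:Z::
:Z:>::::
::::::::
step 26: ::::::::
::::::::
:::ZZ:::
::Z::Z::
:ZZZ:Z::
:Z:Z::::
:::v::::
step 27: ::::::::
::::::::
:::ZZ:::
::Z::Z::
:ZZZ:Z::
:Z:Z::::
::<Z::::
step 28: ::::::::
::::::::
:::ZZ:::
::Z::Z::
:ZZZ:Z::
:Z^Z::::
::ZZ::::
step 29: ::::::::
::::::::
:::ZZ:::
::Z::Z::
:ZZZ:Z::
:ZZ>::::
::ZZ::::
step 30: ::::::::
::::::::
:::ZZ:::
::Z::Z::
:ZZ^:Z::
:ZZ:::::
::ZZ::::
step 31: ::::::::
::::::::
:::ZZ:::
::Z::Z::
:Z<::Z::
:ZZ:::::
::ZZ::::
step 32: ::::::::
::::::::
:::ZZ:::
::Z::Z::
:Z:::Z::
:Zv:::::
::ZZ::::
step 33: ::::::::
::::::::
:::ZZ:::
::Z::Z::
:Z:::Z::
:Z:>::::
::ZZ::::
step 34: ::::::::
::::::::
:::ZZ:::
::Z::Z::
:Z:::Z::
:Z:Z::::
::Zv::::

south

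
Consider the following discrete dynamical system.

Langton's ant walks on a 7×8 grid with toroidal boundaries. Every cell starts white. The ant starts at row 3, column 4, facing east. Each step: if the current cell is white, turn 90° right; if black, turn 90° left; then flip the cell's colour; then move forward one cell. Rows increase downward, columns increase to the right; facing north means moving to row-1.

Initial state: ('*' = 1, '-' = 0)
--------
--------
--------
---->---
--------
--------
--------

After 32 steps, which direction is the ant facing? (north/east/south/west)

west

[0] --------
--------
--------
---->---
--------
--------
--------
[1] --------
--------
--------
----*---
----v---
--------
--------
[2] --------
--------
--------
----*---
---<*---
--------
--------
[3] --------
--------
--------
---^*---
---**---
--------
--------
[4] --------
--------
--------
---*>---
---**---
--------
--------
[5] --------
--------
----^---
---*----
---**---
--------
--------
[6] --------
--------
----*>--
---*----
---**---
--------
--------
[7] --------
--------
----**--
---*-v--
---**---
--------
--------
[8] --------
--------
----**--
---*<*--
---**---
--------
--------
[9] --------
--------
----^*--
---***--
---**---
--------
--------
[10] --------
--------
---<-*--
---***--
---**---
--------
--------
[11] --------
---^----
---*-*--
---***--
---**---
--------
--------
[12] --------
---*>---
---*-*--
---***--
---**---
--------
--------
[13] --------
---**---
---*v*--
---***--
---**---
--------
--------
[14] --------
---**---
---<**--
---***--
---**---
--------
--------
[15] --------
---**---
----**--
---v**--
---**---
--------
--------
[16] --------
---**---
----**--
---->*--
---**---
--------
--------
[17] --------
---**---
----^*--
-----*--
---**---
--------
--------
[18] --------
---**---
---<-*--
-----*--
---**---
--------
--------
[19] --------
---^*---
---*-*--
-----*--
---**---
--------
--------
[20] --------
--<-*---
---*-*--
-----*--
---**---
--------
--------
[21] --^-----
--*-*---
---*-*--
-----*--
---**---
--------
--------
[22] --*>----
--*-*---
---*-*--
-----*--
---**---
--------
--------
[23] --**----
--*v*---
---*-*--
-----*--
---**---
--------
--------
[24] --**----
--<**---
---*-*--
-----*--
---**---
--------
--------
[25] --**----
---**---
--v*-*--
-----*--
---**---
--------
--------
[26] --**----
---**---
-<**-*--
-----*--
---**---
--------
--------
[27] --**----
-^-**---
-***-*--
-----*--
---**---
--------
--------
[28] --**----
-*>**---
-***-*--
-----*--
---**---
--------
--------
[29] --**----
-****---
-*v*-*--
-----*--
---**---
--------
--------
[30] --**----
-****---
-*->-*--
-----*--
---**---
--------
--------
[31] --**----
-**^*---
-*---*--
-----*--
---**---
--------
--------
[32] --**----
-*<-*---
-*---*--
-----*--
---**---
--------
--------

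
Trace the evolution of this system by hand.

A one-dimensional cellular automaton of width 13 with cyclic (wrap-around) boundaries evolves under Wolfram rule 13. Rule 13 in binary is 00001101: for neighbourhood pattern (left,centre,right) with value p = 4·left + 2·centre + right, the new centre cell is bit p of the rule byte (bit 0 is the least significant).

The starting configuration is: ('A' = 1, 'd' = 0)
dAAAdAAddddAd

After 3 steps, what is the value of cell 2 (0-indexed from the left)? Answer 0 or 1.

0

gen 0: dAAAdAAddddAd
gen 1: dAdddAddAAdAd
gen 2: dAdAdAddAddAd
gen 3: dAdAdAddAddAd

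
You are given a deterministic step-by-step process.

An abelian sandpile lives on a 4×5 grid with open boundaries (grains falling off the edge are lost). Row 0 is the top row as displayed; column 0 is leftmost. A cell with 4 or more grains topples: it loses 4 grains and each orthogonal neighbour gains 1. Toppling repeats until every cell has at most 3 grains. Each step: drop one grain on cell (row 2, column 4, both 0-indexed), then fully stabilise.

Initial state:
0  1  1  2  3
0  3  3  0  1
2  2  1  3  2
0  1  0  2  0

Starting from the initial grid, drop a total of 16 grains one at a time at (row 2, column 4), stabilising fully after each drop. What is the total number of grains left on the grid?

32

t=0: 0  1  1  2  3
0  3  3  0  1
2  2  1  3  2
0  1  0  2  0
t=1: 0  1  1  2  3
0  3  3  0  1
2  2  1  3  3
0  1  0  2  0
t=2: 0  1  1  2  3
0  3  3  1  2
2  2  2  0  1
0  1  0  3  1
t=3: 0  1  1  2  3
0  3  3  1  2
2  2  2  0  2
0  1  0  3  1
t=4: 0  1  1  2  3
0  3  3  1  2
2  2  2  0  3
0  1  0  3  1
t=5: 0  1  1  2  3
0  3  3  1  3
2  2  2  1  0
0  1  0  3  2
t=6: 0  1  1  2  3
0  3  3  1  3
2  2  2  1  1
0  1  0  3  2
t=7: 0  1  1  2  3
0  3  3  1  3
2  2  2  1  2
0  1  0  3  2
t=8: 0  1  1  2  3
0  3  3  1  3
2  2  2  1  3
0  1  0  3  2
t=9: 0  1  1  3  0
0  3  3  2  1
2  2  2  2  1
0  1  0  3  3
t=10: 0  1  1  3  0
0  3  3  2  1
2  2  2  2  2
0  1  0  3  3
t=11: 0  1  1  3  0
0  3  3  2  1
2  2  2  2  3
0  1  0  3  3
t=12: 0  1  1  3  0
0  3  3  3  2
2  2  3  0  2
0  1  1  1  1
t=13: 0  1  1  3  0
0  3  3  3  2
2  2  3  0  3
0  1  1  1  1
t=14: 0  1  1  3  0
0  3  3  3  3
2  2  3  1  0
0  1  1  1  2
t=15: 0  1  1  3  0
0  3  3  3  3
2  2  3  1  1
0  1  1  1  2
t=16: 0  1  1  3  0
0  3  3  3  3
2  2  3  1  2
0  1  1  1  2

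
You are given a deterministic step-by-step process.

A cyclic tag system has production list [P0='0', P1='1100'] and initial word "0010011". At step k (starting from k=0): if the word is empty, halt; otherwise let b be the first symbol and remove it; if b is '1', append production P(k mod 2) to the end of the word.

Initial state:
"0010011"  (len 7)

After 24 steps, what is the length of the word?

8

gen 0: "0010011"  (len 7)
gen 1: "010011"  (len 6)
gen 2: "10011"  (len 5)
gen 3: "00110"  (len 5)
gen 4: "0110"  (len 4)
gen 5: "110"  (len 3)
gen 6: "101100"  (len 6)
gen 7: "011000"  (len 6)
gen 8: "11000"  (len 5)
gen 9: "10000"  (len 5)
gen 10: "00001100"  (len 8)
gen 11: "0001100"  (len 7)
gen 12: "001100"  (len 6)
gen 13: "01100"  (len 5)
gen 14: "1100"  (len 4)
gen 15: "1000"  (len 4)
gen 16: "0001100"  (len 7)
gen 17: "001100"  (len 6)
gen 18: "01100"  (len 5)
gen 19: "1100"  (len 4)
gen 20: "1001100"  (len 7)
gen 21: "0011000"  (len 7)
gen 22: "011000"  (len 6)
gen 23: "11000"  (len 5)
gen 24: "10001100"  (len 8)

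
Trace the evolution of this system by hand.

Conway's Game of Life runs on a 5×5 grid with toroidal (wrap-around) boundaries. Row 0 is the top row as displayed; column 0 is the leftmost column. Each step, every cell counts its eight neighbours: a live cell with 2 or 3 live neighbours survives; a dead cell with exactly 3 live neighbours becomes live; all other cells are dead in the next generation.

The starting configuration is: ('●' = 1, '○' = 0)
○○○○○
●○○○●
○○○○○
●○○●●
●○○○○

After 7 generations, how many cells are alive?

[0] ○○○○○
●○○○●
○○○○○
●○○●●
●○○○○
[1] ●○○○●
○○○○○
○○○●○
●○○○●
●○○○○
[2] ●○○○●
○○○○●
○○○○●
●○○○●
○●○○○
[3] ●○○○●
○○○●●
○○○●●
●○○○●
○●○○○
[4] ●○○●●
○○○○○
○○○○○
●○○●●
○●○○○
[5] ●○○○●
○○○○●
○○○○●
●○○○●
○●●○○
[6] ●●○●●
○○○●●
○○○●●
●●○●●
○●○●○
[7] ○●○○○
○○○○○
○○○○○
○●○○○
○○○○○

2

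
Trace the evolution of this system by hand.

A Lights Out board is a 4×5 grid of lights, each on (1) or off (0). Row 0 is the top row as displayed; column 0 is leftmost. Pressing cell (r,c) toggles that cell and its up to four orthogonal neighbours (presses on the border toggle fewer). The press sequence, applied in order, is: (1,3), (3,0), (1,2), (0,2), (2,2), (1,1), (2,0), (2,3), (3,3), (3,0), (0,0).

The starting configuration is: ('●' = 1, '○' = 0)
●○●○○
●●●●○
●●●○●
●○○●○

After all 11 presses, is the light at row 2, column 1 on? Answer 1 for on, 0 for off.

[0] ●○●○○
●●●●○
●●●○●
●○○●○
[1] ●○●●○
●●○○●
●●●●●
●○○●○
[2] ●○●●○
●●○○●
○●●●●
○●○●○
[3] ●○○●○
●○●●●
○●○●●
○●○●○
[4] ●●●○○
●○○●●
○●○●●
○●○●○
[5] ●●●○○
●○●●●
○○●○●
○●●●○
[6] ●○●○○
○●○●●
○●●○●
○●●●○
[7] ●○●○○
●●○●●
●○●○●
●●●●○
[8] ●○●○○
●●○○●
●○○●○
●●●○○
[9] ●○●○○
●●○○●
●○○○○
●●○●●
[10] ●○●○○
●●○○●
○○○○○
○○○●●
[11] ○●●○○
○●○○●
○○○○○
○○○●●

0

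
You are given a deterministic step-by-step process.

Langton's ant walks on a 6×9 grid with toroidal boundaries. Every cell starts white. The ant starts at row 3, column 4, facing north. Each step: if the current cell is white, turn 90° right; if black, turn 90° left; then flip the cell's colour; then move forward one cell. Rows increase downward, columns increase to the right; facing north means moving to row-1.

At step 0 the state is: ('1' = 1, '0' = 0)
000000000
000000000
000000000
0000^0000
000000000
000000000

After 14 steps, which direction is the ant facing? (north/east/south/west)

[0] 000000000
000000000
000000000
0000^0000
000000000
000000000
[1] 000000000
000000000
000000000
00001>000
000000000
000000000
[2] 000000000
000000000
000000000
000011000
00000v000
000000000
[3] 000000000
000000000
000000000
000011000
0000<1000
000000000
[4] 000000000
000000000
000000000
0000^1000
000011000
000000000
[5] 000000000
000000000
000000000
000<01000
000011000
000000000
[6] 000000000
000000000
000^00000
000101000
000011000
000000000
[7] 000000000
000000000
0001>0000
000101000
000011000
000000000
[8] 000000000
000000000
000110000
0001v1000
000011000
000000000
[9] 000000000
000000000
000110000
000<11000
000011000
000000000
[10] 000000000
000000000
000110000
000011000
000v11000
000000000
[11] 000000000
000000000
000110000
000011000
00<111000
000000000
[12] 000000000
000000000
000110000
00^011000
001111000
000000000
[13] 000000000
000000000
000110000
001>11000
001111000
000000000
[14] 000000000
000000000
000110000
001111000
001v11000
000000000

south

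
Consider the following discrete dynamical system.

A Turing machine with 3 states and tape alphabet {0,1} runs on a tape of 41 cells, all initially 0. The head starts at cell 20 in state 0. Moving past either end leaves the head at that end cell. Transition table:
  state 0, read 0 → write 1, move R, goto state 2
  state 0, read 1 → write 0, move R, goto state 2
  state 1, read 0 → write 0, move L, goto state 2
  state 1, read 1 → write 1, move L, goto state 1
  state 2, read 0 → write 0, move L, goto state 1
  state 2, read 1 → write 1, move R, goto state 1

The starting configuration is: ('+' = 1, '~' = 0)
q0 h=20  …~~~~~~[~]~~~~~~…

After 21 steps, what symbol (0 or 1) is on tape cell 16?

0

step 0: q0 h=20  …~~~~~~[~]~~~~~~…
step 1: q2 h=21  …~~~~~+[~]~~~~~~…
step 2: q1 h=20  …~~~~~~[+]~~~~~~…
step 3: q1 h=19  …~~~~~~[~]+~~~~~…
step 4: q2 h=18  …~~~~~~[~]~+~~~~…
step 5: q1 h=17  …~~~~~~[~]~~+~~~…
step 6: q2 h=16  …~~~~~~[~]~~~+~~…
step 7: q1 h=15  …~~~~~~[~]~~~~+~…
step 8: q2 h=14  …~~~~~~[~]~~~~~+…
step 9: q1 h=13  …~~~~~~[~]~~~~~~…
step 10: q2 h=12  …~~~~~~[~]~~~~~~…
step 11: q1 h=11  …~~~~~~[~]~~~~~~…
step 12: q2 h=10  …~~~~~~[~]~~~~~~…
step 13: q1 h= 9  …~~~~~~[~]~~~~~~…
step 14: q2 h= 8  …~~~~~~[~]~~~~~~…
step 15: q1 h= 7  …~~~~~~[~]~~~~~~…
step 16: q2 h= 6  |~~~~~~[~]~~~~~~…
step 17: q1 h= 5  |~~~~~[~]~~~~~~…
step 18: q2 h= 4  |~~~~[~]~~~~~~…
step 19: q1 h= 3  |~~~[~]~~~~~~…
step 20: q2 h= 2  |~~[~]~~~~~~…
step 21: q1 h= 1  |~[~]~~~~~~…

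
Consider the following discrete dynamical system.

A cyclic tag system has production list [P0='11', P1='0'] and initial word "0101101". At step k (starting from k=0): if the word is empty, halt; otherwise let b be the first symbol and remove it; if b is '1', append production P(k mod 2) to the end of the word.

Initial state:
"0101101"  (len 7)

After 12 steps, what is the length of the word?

step 0: "0101101"  (len 7)
step 1: "101101"  (len 6)
step 2: "011010"  (len 6)
step 3: "11010"  (len 5)
step 4: "10100"  (len 5)
step 5: "010011"  (len 6)
step 6: "10011"  (len 5)
step 7: "001111"  (len 6)
step 8: "01111"  (len 5)
step 9: "1111"  (len 4)
step 10: "1110"  (len 4)
step 11: "11011"  (len 5)
step 12: "10110"  (len 5)

5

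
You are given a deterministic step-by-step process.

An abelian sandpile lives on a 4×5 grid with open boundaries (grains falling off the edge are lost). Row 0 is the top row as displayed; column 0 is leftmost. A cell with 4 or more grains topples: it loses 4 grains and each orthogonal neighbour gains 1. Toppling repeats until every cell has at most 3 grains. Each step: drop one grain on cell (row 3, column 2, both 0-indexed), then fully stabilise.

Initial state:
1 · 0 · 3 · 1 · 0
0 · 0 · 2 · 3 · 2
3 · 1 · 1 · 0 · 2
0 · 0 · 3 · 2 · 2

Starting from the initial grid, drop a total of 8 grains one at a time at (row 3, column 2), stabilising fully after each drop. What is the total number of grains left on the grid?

[0] 1 · 0 · 3 · 1 · 0
0 · 0 · 2 · 3 · 2
3 · 1 · 1 · 0 · 2
0 · 0 · 3 · 2 · 2
[1] 1 · 0 · 3 · 1 · 0
0 · 0 · 2 · 3 · 2
3 · 1 · 2 · 0 · 2
0 · 1 · 0 · 3 · 2
[2] 1 · 0 · 3 · 1 · 0
0 · 0 · 2 · 3 · 2
3 · 1 · 2 · 0 · 2
0 · 1 · 1 · 3 · 2
[3] 1 · 0 · 3 · 1 · 0
0 · 0 · 2 · 3 · 2
3 · 1 · 2 · 0 · 2
0 · 1 · 2 · 3 · 2
[4] 1 · 0 · 3 · 1 · 0
0 · 0 · 2 · 3 · 2
3 · 1 · 2 · 0 · 2
0 · 1 · 3 · 3 · 2
[5] 1 · 0 · 3 · 1 · 0
0 · 0 · 2 · 3 · 2
3 · 1 · 3 · 1 · 2
0 · 2 · 1 · 0 · 3
[6] 1 · 0 · 3 · 1 · 0
0 · 0 · 2 · 3 · 2
3 · 1 · 3 · 1 · 2
0 · 2 · 2 · 0 · 3
[7] 1 · 0 · 3 · 1 · 0
0 · 0 · 2 · 3 · 2
3 · 1 · 3 · 1 · 2
0 · 2 · 3 · 0 · 3
[8] 1 · 0 · 3 · 1 · 0
0 · 0 · 3 · 3 · 2
3 · 2 · 0 · 2 · 2
0 · 3 · 1 · 1 · 3

30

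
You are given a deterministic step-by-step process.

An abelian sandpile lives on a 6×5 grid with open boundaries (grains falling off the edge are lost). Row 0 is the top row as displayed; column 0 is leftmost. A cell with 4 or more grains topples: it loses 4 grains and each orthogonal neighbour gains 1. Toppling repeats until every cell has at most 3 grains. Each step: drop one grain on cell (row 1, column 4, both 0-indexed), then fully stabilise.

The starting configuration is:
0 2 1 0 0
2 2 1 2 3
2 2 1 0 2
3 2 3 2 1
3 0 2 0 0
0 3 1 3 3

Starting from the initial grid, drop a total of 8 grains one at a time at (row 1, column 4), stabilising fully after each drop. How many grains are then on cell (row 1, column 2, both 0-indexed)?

2

gen 0: 0 2 1 0 0
2 2 1 2 3
2 2 1 0 2
3 2 3 2 1
3 0 2 0 0
0 3 1 3 3
gen 1: 0 2 1 0 1
2 2 1 3 0
2 2 1 0 3
3 2 3 2 1
3 0 2 0 0
0 3 1 3 3
gen 2: 0 2 1 0 1
2 2 1 3 1
2 2 1 0 3
3 2 3 2 1
3 0 2 0 0
0 3 1 3 3
gen 3: 0 2 1 0 1
2 2 1 3 2
2 2 1 0 3
3 2 3 2 1
3 0 2 0 0
0 3 1 3 3
gen 4: 0 2 1 0 1
2 2 1 3 3
2 2 1 0 3
3 2 3 2 1
3 0 2 0 0
0 3 1 3 3
gen 5: 0 2 1 1 2
2 2 2 0 2
2 2 1 2 0
3 2 3 2 2
3 0 2 0 0
0 3 1 3 3
gen 6: 0 2 1 1 2
2 2 2 0 3
2 2 1 2 0
3 2 3 2 2
3 0 2 0 0
0 3 1 3 3
gen 7: 0 2 1 1 3
2 2 2 1 0
2 2 1 2 1
3 2 3 2 2
3 0 2 0 0
0 3 1 3 3
gen 8: 0 2 1 1 3
2 2 2 1 1
2 2 1 2 1
3 2 3 2 2
3 0 2 0 0
0 3 1 3 3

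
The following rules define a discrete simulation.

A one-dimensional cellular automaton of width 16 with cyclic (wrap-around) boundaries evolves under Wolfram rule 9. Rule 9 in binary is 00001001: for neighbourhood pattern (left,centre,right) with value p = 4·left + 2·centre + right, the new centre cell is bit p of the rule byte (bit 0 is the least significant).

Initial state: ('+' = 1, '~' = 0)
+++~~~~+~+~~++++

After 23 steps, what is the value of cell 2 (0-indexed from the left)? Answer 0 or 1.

0

[0] +++~~~~+~+~~++++
[1] ~~~~++~~~~~~+~~~
[2] +++~+~~++++~~~++
[3] ~~~~~~~+~~~~+~+~
[4] ++++++~~~++~~~~~
[5] +~~~~~~+~+~~+++~
[6] ~~++++~~~~~~+~~~
[7] +~+~~~~++++~~~++
[8] ~~~~++~+~~~~+~+~
[9] +++~+~~~~++~~~~~
[10] +~~~~~++~+~~+++~
[11] ~~+++~+~~~~~+~~~
[12] +~+~~~~~+++~~~++
[13] ~~~~+++~+~~~+~+~
[14] +++~+~~~~~+~~~~~
[15] +~~~~~+++~~~+++~
[16] ~~+++~+~~~+~+~~~
[17] +~+~~~~~+~~~~~++
[18] ~~~~+++~~~+++~+~
[19] +++~+~~~+~+~~~~~
[20] +~~~~~+~~~~~+++~
[21] ~~+++~~~+++~+~~~
[22] +~+~~~+~+~~~~~++
[23] ~~~~+~~~~~+++~+~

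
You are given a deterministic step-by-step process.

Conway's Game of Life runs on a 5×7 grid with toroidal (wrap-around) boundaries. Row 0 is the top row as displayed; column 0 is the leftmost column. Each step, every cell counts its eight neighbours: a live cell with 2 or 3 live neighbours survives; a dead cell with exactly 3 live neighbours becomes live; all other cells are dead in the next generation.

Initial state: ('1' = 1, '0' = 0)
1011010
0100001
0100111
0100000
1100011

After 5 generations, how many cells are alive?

6

k=0  1011010
0100001
0100111
0100000
1100011
k=1  0010110
0101000
0110011
0110100
0000110
k=2  0010010
1101001
0000110
1110101
0110000
k=3  0001001
1111001
0000100
1010101
0000011
k=4  0101100
1111111
0000100
1001101
0001100
k=5  0100001
1100001
0000000
0000000
1000000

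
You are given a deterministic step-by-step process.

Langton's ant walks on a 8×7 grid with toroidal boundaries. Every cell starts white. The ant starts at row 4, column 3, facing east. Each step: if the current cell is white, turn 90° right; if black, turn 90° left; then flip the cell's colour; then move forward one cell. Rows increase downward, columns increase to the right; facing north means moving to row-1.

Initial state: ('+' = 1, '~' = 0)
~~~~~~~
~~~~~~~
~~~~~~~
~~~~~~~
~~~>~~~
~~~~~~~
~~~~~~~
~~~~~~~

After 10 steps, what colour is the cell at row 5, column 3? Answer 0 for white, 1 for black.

k=0  ~~~~~~~
~~~~~~~
~~~~~~~
~~~~~~~
~~~>~~~
~~~~~~~
~~~~~~~
~~~~~~~
k=1  ~~~~~~~
~~~~~~~
~~~~~~~
~~~~~~~
~~~+~~~
~~~v~~~
~~~~~~~
~~~~~~~
k=2  ~~~~~~~
~~~~~~~
~~~~~~~
~~~~~~~
~~~+~~~
~~<+~~~
~~~~~~~
~~~~~~~
k=3  ~~~~~~~
~~~~~~~
~~~~~~~
~~~~~~~
~~^+~~~
~~++~~~
~~~~~~~
~~~~~~~
k=4  ~~~~~~~
~~~~~~~
~~~~~~~
~~~~~~~
~~+>~~~
~~++~~~
~~~~~~~
~~~~~~~
k=5  ~~~~~~~
~~~~~~~
~~~~~~~
~~~^~~~
~~+~~~~
~~++~~~
~~~~~~~
~~~~~~~
k=6  ~~~~~~~
~~~~~~~
~~~~~~~
~~~+>~~
~~+~~~~
~~++~~~
~~~~~~~
~~~~~~~
k=7  ~~~~~~~
~~~~~~~
~~~~~~~
~~~++~~
~~+~v~~
~~++~~~
~~~~~~~
~~~~~~~
k=8  ~~~~~~~
~~~~~~~
~~~~~~~
~~~++~~
~~+<+~~
~~++~~~
~~~~~~~
~~~~~~~
k=9  ~~~~~~~
~~~~~~~
~~~~~~~
~~~^+~~
~~+++~~
~~++~~~
~~~~~~~
~~~~~~~
k=10  ~~~~~~~
~~~~~~~
~~~~~~~
~~<~+~~
~~+++~~
~~++~~~
~~~~~~~
~~~~~~~

1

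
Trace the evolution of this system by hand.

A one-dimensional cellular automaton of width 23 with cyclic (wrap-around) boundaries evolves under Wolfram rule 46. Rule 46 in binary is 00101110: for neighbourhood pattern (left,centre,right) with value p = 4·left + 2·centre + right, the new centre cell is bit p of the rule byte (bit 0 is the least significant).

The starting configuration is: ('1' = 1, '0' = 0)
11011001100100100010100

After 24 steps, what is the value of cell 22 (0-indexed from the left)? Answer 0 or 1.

1

gen 0: 11011001100100100010100
gen 1: 10110011001101100111101
gen 2: 01100110011011001100011
gen 3: 11001100110110011000110
gen 4: 10011001101100110001101
gen 5: 00110011011001100011011
gen 6: 01100110110011000110110
gen 7: 11001101100110001101100
gen 8: 10011011001100011011001
gen 9: 00110110011000110110011
gen 10: 01101100110001101100110
gen 11: 11011001100011011001100
gen 12: 10110011000110110011001
gen 13: 01100110001101100110011
gen 14: 11001100011011001100110
gen 15: 10011000110110011001101
gen 16: 00110001101100110011011
gen 17: 01100011011001100110110
gen 18: 11000110110011001101100
gen 19: 10001101100110011011001
gen 20: 00011011001100110110011
gen 21: 00110110011001101100110
gen 22: 01101100110011011001100
gen 23: 11011001100110110011000
gen 24: 10110011001101100110001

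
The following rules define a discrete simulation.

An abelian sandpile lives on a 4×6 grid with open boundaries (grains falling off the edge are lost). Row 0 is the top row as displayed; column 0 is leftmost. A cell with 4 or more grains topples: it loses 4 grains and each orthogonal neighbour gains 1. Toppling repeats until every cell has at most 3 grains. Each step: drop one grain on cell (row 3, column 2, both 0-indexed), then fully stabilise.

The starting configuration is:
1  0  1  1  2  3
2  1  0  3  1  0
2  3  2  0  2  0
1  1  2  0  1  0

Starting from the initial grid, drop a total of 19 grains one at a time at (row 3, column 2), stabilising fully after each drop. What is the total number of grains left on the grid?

39

k=0  1  0  1  1  2  3
2  1  0  3  1  0
2  3  2  0  2  0
1  1  2  0  1  0
k=1  1  0  1  1  2  3
2  1  0  3  1  0
2  3  2  0  2  0
1  1  3  0  1  0
k=2  1  0  1  1  2  3
2  1  0  3  1  0
2  3  3  0  2  0
1  2  0  1  1  0
k=3  1  0  1  1  2  3
2  1  0  3  1  0
2  3  3  0  2  0
1  2  1  1  1  0
k=4  1  0  1  1  2  3
2  1  0  3  1  0
2  3  3  0  2  0
1  2  2  1  1  0
k=5  1  0  1  1  2  3
2  1  0  3  1  0
2  3  3  0  2  0
1  2  3  1  1  0
k=6  1  0  1  1  2  3
2  2  1  3  1  0
3  1  1  1  2  0
2  0  2  2  1  0
k=7  1  0  1  1  2  3
2  2  1  3  1  0
3  1  1  1  2  0
2  0  3  2  1  0
k=8  1  0  1  1  2  3
2  2  1  3  1  0
3  1  2  1  2  0
2  1  0  3  1  0
k=9  1  0  1  1  2  3
2  2  1  3  1  0
3  1  2  1  2  0
2  1  1  3  1  0
k=10  1  0  1  1  2  3
2  2  1  3  1  0
3  1  2  1  2  0
2  1  2  3  1  0
k=11  1  0  1  1  2  3
2  2  1  3  1  0
3  1  2  1  2  0
2  1  3  3  1  0
k=12  1  0  1  1  2  3
2  2  1  3  1  0
3  1  3  2  2  0
2  2  1  0  2  0
k=13  1  0  1  1  2  3
2  2  1  3  1  0
3  1  3  2  2  0
2  2  2  0  2  0
k=14  1  0  1  1  2  3
2  2  1  3  1  0
3  1  3  2  2  0
2  2  3  0  2  0
k=15  1  0  1  1  2  3
2  2  2  3  1  0
3  2  0  3  2  0
2  3  1  1  2  0
k=16  1  0  1  1  2  3
2  2  2  3  1  0
3  2  0  3  2  0
2  3  2  1  2  0
k=17  1  0  1  1  2  3
2  2  2  3  1  0
3  2  0  3  2  0
2  3  3  1  2  0
k=18  1  0  1  1  2  3
2  2  2  3  1  0
3  3  1  3  2  0
3  0  1  2  2  0
k=19  1  0  1  1  2  3
2  2  2  3  1  0
3  3  1  3  2  0
3  0  2  2  2  0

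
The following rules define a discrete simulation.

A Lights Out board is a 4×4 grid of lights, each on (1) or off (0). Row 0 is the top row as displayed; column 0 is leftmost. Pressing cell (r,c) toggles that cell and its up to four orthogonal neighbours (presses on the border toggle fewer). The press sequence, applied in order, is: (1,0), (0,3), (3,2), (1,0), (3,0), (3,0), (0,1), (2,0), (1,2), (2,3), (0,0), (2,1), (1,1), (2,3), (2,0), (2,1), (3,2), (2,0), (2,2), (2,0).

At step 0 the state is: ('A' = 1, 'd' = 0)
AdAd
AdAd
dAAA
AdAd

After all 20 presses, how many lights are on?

gen 0: AdAd
AdAd
dAAA
AdAd
gen 1: ddAd
dAAd
AAAA
AdAd
gen 2: dddA
dAAA
AAAA
AdAd
gen 3: dddA
dAAA
AAdA
AAdA
gen 4: AddA
AdAA
dAdA
AAdA
gen 5: AddA
AdAA
AAdA
dddA
gen 6: AddA
AdAA
dAdA
AAdA
gen 7: dAAA
AAAA
dAdA
AAdA
gen 8: dAAA
dAAA
AddA
dAdA
gen 9: dAdA
dddd
AdAA
dAdA
gen 10: dAdA
dddA
Addd
dAdd
gen 11: AddA
AddA
Addd
dAdd
gen 12: AddA
AAdA
dAAd
dddd
gen 13: AAdA
ddAA
ddAd
dddd
gen 14: AAdA
ddAd
dddA
dddA
gen 15: AAdA
AdAd
AAdA
AddA
gen 16: AAdA
AAAd
ddAA
AAdA
gen 17: AAdA
AAAd
dddA
AdAd
gen 18: AAdA
dAAd
AAdA
ddAd
gen 19: AAdA
dAdd
AdAd
dddd
gen 20: AAdA
AAdd
dAAd
Addd

8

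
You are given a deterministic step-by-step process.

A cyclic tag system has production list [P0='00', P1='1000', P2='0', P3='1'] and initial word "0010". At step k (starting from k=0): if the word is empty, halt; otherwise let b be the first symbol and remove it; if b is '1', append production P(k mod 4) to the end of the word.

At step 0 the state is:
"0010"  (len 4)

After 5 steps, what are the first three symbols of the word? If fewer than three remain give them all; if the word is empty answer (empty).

(empty)

step 0: "0010"  (len 4)
step 1: "010"  (len 3)
step 2: "10"  (len 2)
step 3: "00"  (len 2)
step 4: "0"  (len 1)
step 5: (halted — word empty)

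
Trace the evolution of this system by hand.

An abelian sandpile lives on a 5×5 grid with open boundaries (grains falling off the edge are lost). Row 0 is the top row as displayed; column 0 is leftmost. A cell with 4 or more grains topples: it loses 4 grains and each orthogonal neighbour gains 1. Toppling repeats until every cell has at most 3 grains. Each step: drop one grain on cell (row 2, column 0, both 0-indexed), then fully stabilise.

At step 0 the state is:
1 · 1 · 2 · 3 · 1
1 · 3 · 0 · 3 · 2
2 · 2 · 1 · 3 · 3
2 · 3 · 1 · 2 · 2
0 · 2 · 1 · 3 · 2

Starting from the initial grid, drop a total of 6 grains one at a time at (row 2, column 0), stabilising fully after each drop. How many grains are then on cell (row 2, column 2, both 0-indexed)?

2

t=0: 1 · 1 · 2 · 3 · 1
1 · 3 · 0 · 3 · 2
2 · 2 · 1 · 3 · 3
2 · 3 · 1 · 2 · 2
0 · 2 · 1 · 3 · 2
t=1: 1 · 1 · 2 · 3 · 1
1 · 3 · 0 · 3 · 2
3 · 2 · 1 · 3 · 3
2 · 3 · 1 · 2 · 2
0 · 2 · 1 · 3 · 2
t=2: 1 · 1 · 2 · 3 · 1
2 · 3 · 0 · 3 · 2
0 · 3 · 1 · 3 · 3
3 · 3 · 1 · 2 · 2
0 · 2 · 1 · 3 · 2
t=3: 1 · 1 · 2 · 3 · 1
2 · 3 · 0 · 3 · 2
1 · 3 · 1 · 3 · 3
3 · 3 · 1 · 2 · 2
0 · 2 · 1 · 3 · 2
t=4: 1 · 1 · 2 · 3 · 1
2 · 3 · 0 · 3 · 2
2 · 3 · 1 · 3 · 3
3 · 3 · 1 · 2 · 2
0 · 2 · 1 · 3 · 2
t=5: 1 · 1 · 2 · 3 · 1
2 · 3 · 0 · 3 · 2
3 · 3 · 1 · 3 · 3
3 · 3 · 1 · 2 · 2
0 · 2 · 1 · 3 · 2
t=6: 2 · 2 · 2 · 3 · 1
0 · 1 · 1 · 3 · 2
3 · 2 · 2 · 3 · 3
1 · 1 · 2 · 2 · 2
1 · 3 · 1 · 3 · 2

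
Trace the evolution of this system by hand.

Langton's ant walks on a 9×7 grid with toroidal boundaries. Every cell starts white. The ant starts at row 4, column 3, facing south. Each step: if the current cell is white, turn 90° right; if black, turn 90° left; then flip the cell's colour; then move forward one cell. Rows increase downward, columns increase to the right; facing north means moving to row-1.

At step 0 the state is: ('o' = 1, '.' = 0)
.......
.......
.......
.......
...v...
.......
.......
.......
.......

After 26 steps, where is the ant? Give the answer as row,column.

[0] .......
.......
.......
.......
...v...
.......
.......
.......
.......
[1] .......
.......
.......
.......
..<o...
.......
.......
.......
.......
[2] .......
.......
.......
..^....
..oo...
.......
.......
.......
.......
[3] .......
.......
.......
..o>...
..oo...
.......
.......
.......
.......
[4] .......
.......
.......
..oo...
..ov...
.......
.......
.......
.......
[5] .......
.......
.......
..oo...
..o.>..
.......
.......
.......
.......
[6] .......
.......
.......
..oo...
..o.o..
....v..
.......
.......
.......
[7] .......
.......
.......
..oo...
..o.o..
...<o..
.......
.......
.......
[8] .......
.......
.......
..oo...
..o^o..
...oo..
.......
.......
.......
[9] .......
.......
.......
..oo...
..oo>..
...oo..
.......
.......
.......
[10] .......
.......
.......
..oo^..
..oo...
...oo..
.......
.......
.......
[11] .......
.......
.......
..ooo>.
..oo...
...oo..
.......
.......
.......
[12] .......
.......
.......
..oooo.
..oo.v.
...oo..
.......
.......
.......
[13] .......
.......
.......
..oooo.
..oo<o.
...oo..
.......
.......
.......
[14] .......
.......
.......
..oo^o.
..oooo.
...oo..
.......
.......
.......
[15] .......
.......
.......
..o<.o.
..oooo.
...oo..
.......
.......
.......
[16] .......
.......
.......
..o..o.
..ovoo.
...oo..
.......
.......
.......
[17] .......
.......
.......
..o..o.
..o.>o.
...oo..
.......
.......
.......
[18] .......
.......
.......
..o.^o.
..o..o.
...oo..
.......
.......
.......
[19] .......
.......
.......
..o.o>.
..o..o.
...oo..
.......
.......
.......
[20] .......
.......
.....^.
..o.o..
..o..o.
...oo..
.......
.......
.......
[21] .......
.......
.....o>
..o.o..
..o..o.
...oo..
.......
.......
.......
[22] .......
.......
.....oo
..o.o.v
..o..o.
...oo..
.......
.......
.......
[23] .......
.......
.....oo
..o.o<o
..o..o.
...oo..
.......
.......
.......
[24] .......
.......
.....^o
..o.ooo
..o..o.
...oo..
.......
.......
.......
[25] .......
.......
....<.o
..o.ooo
..o..o.
...oo..
.......
.......
.......
[26] .......
....^..
....o.o
..o.ooo
..o..o.
...oo..
.......
.......
.......

1,4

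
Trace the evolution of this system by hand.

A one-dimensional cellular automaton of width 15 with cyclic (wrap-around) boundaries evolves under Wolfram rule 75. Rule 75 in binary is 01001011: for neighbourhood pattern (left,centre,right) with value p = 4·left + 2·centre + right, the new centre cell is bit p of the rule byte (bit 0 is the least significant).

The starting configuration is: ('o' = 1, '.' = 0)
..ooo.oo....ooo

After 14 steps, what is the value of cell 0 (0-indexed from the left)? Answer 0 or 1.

0) ..ooo.oo....ooo
1) .oo.o.oo.oooo.o
2) .oo...oo.o..o..
3) ooo.oooo...o..o
4) ..o.o..o.oo..oo
5) .o....o..oo.ooo
6) ...ooo..ooo.o.o
7) .ooo.o.oo.o....
8) oo.o...oo...ooo
9) .o...oooo.ooo..
10) o..ooo..o.o.o.o
11) o.oo.o.o......o
12) o.oo.....oooooo
13) o.oo.ooooo.....
14) ..oo.o...o.oooo

0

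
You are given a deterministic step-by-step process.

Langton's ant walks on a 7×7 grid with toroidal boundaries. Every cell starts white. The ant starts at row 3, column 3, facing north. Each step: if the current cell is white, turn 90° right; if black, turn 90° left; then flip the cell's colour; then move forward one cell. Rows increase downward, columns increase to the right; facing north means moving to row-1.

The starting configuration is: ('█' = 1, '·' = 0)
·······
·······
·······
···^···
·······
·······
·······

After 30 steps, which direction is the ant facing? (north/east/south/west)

k=0  ·······
·······
·······
···^···
·······
·······
·······
k=1  ·······
·······
·······
···█>··
·······
·······
·······
k=2  ·······
·······
·······
···██··
····v··
·······
·······
k=3  ·······
·······
·······
···██··
···<█··
·······
·······
k=4  ·······
·······
·······
···^█··
···██··
·······
·······
k=5  ·······
·······
·······
··<·█··
···██··
·······
·······
k=6  ·······
·······
··^····
··█·█··
···██··
·······
·······
k=7  ·······
·······
··█>···
··█·█··
···██··
·······
·······
k=8  ·······
·······
··██···
··█v█··
···██··
·······
·······
k=9  ·······
·······
··██···
··<██··
···██··
·······
·······
k=10  ·······
·······
··██···
···██··
··v██··
·······
·······
k=11  ·······
·······
··██···
···██··
·<███··
·······
·······
k=12  ·······
·······
··██···
·^·██··
·████··
·······
·······
k=13  ·······
·······
··██···
·█>██··
·████··
·······
·······
k=14  ·······
·······
··██···
·████··
·█v██··
·······
·······
k=15  ·······
·······
··██···
·████··
·█·>█··
·······
·······
k=16  ·······
·······
··██···
·██^█··
·█··█··
·······
·······
k=17  ·······
·······
··██···
·█<·█··
·█··█··
·······
·······
k=18  ·······
·······
··██···
·█··█··
·█v·█··
·······
·······
k=19  ·······
·······
··██···
·█··█··
·<█·█··
·······
·······
k=20  ·······
·······
··██···
·█··█··
··█·█··
·v·····
·······
k=21  ·······
·······
··██···
·█··█··
··█·█··
<█·····
·······
k=22  ·······
·······
··██···
·█··█··
^·█·█··
██·····
·······
k=23  ·······
·······
··██···
·█··█··
█>█·█··
██·····
·······
k=24  ·······
·······
··██···
·█··█··
███·█··
█v·····
·······
k=25  ·······
·······
··██···
·█··█··
███·█··
█·>····
·······
k=26  ·······
·······
··██···
·█··█··
███·█··
█·█····
··v····
k=27  ·······
·······
··██···
·█··█··
███·█··
█·█····
·<█····
k=28  ·······
·······
··██···
·█··█··
███·█··
█^█····
·██····
k=29  ·······
·······
··██···
·█··█··
███·█··
██>····
·██····
k=30  ·······
·······
··██···
·█··█··
██^·█··
██·····
·██····

north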